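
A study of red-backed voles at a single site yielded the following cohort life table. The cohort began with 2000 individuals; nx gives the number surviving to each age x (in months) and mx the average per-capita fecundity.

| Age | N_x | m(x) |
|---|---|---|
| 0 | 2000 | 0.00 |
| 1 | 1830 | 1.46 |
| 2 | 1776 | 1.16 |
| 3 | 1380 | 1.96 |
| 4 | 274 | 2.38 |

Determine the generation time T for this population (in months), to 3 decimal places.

lx = nx/n0 = nx/2000: 1, 0.915, 0.888, 0.69, 0.137
lx·mx: 0, 1.3359, 1.03008, 1.3524, 0.32606 → R0 = 4.04444
x·lx·mx: 0, 1.3359, 2.06016, 4.0572, 1.30424 → Σ = 8.7575
T = 8.7575 / 4.04444 = 2.165318… → 2.165

2.165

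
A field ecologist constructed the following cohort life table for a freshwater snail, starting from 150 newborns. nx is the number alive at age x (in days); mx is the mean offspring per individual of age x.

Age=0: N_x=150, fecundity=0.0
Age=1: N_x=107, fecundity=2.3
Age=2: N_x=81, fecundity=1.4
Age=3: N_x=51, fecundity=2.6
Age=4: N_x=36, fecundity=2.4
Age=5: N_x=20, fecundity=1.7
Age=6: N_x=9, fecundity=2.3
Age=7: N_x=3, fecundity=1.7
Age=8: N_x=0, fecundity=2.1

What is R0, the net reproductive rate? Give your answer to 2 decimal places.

lx = nx/n0 = nx/150: 1, 0.71333…, 0.54, 0.34, 0.24, 0.13333…, 0.06, 0.02, 0
lx·mx by age: 0, 1.640667…, 0.756, 0.884, 0.576, 0.226667…, 0.138, 0.034, 0
R0 = Σ lx·mx = 4.255333… → 4.26

4.26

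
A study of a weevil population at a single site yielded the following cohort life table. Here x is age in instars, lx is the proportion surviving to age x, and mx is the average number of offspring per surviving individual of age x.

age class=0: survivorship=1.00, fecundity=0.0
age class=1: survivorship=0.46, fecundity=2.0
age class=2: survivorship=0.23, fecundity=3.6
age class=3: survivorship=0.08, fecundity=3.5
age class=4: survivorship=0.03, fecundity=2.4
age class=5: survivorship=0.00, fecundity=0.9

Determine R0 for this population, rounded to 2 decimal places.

2.10

lx·mx by age: 0, 0.92, 0.828, 0.28, 0.072, 0
R0 = Σ lx·mx = 2.1 → 2.10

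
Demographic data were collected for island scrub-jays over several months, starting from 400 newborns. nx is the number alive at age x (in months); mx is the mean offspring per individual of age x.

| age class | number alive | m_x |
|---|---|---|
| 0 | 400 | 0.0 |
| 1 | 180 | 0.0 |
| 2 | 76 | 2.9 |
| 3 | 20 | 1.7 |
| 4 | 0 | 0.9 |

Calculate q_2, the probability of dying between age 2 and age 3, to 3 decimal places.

0.737

lx = nx/n0 = nx/400: 1, 0.45, 0.19, 0.05, 0
q_2 = (l_2 − l_3) / l_2 = (0.19 − 0.05) / 0.19
     = 0.14 / 0.19 = 0.736842… → 0.737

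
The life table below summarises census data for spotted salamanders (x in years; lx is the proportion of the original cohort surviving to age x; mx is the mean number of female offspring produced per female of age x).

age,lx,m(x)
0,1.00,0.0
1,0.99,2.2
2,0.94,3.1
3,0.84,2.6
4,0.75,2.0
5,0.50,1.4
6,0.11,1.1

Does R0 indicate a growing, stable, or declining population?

R0 = Σ lx·mx = 0 + 2.178 + 2.914 + 2.184 + 1.5 + 0.7 + 0.121 = 9.597
R0 > 1, so the population is growing.

growing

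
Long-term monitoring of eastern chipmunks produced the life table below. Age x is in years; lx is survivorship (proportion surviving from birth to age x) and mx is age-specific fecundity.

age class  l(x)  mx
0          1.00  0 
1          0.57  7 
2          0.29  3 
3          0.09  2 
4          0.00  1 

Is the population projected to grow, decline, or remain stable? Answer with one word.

R0 = Σ lx·mx = 0 + 3.99 + 0.87 + 0.18 + 0 = 5.04
R0 > 1, so the population is growing.

growing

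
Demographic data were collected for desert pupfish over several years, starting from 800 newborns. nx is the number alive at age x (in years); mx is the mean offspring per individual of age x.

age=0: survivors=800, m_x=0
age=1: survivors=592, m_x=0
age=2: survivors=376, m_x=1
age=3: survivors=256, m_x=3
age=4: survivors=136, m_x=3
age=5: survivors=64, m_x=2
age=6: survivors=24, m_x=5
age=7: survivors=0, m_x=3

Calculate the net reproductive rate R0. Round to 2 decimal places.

2.25

lx = nx/n0 = nx/800: 1, 0.74, 0.47, 0.32, 0.17, 0.08, 0.03, 0
lx·mx by age: 0, 0, 0.47, 0.96, 0.51, 0.16, 0.15, 0
R0 = Σ lx·mx = 2.25 → 2.25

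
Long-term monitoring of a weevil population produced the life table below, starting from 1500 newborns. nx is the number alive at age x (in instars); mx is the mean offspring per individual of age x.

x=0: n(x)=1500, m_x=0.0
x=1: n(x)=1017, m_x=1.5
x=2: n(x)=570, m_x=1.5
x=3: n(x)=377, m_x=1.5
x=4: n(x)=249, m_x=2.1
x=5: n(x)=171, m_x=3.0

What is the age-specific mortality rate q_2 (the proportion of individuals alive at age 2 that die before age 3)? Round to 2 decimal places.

0.34

lx = nx/n0 = nx/1500: 1, 0.678, 0.38, 0.25133…, 0.166, 0.114
q_2 = (l_2 − l_3) / l_2 = (0.38 − 0.251333…) / 0.38
     = 0.128667… / 0.38 = 0.338596… → 0.34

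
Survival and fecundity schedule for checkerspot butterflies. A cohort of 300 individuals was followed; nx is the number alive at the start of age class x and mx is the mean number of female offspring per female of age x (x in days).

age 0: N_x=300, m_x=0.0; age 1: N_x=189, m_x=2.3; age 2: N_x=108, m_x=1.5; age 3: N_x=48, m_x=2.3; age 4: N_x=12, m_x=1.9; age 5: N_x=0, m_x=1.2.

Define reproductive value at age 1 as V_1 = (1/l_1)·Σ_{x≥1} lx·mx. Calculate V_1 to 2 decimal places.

3.86

lx = nx/n0 = nx/300: 1, 0.63, 0.36, 0.16, 0.04, 0
lx·mx for x ≥ 1: 1.449, 0.54, 0.368, 0.076, 0 → sum = 2.433
V_1 = 2.433 / l_1 = 2.433 / 0.63 = 3.861905… → 3.86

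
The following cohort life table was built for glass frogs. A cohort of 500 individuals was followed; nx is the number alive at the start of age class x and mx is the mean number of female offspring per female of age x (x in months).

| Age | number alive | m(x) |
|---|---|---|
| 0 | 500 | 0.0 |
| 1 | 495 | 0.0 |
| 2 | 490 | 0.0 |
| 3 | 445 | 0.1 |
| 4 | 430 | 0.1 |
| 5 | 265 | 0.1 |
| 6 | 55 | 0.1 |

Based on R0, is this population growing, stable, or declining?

lx = nx/n0 = nx/500: 1, 0.99, 0.98, 0.89, 0.86, 0.53, 0.11
R0 = Σ lx·mx = 0 + 0 + 0 + 0.089 + 0.086 + 0.053 + 0.011 = 0.239
R0 < 1, so the population is declining.

declining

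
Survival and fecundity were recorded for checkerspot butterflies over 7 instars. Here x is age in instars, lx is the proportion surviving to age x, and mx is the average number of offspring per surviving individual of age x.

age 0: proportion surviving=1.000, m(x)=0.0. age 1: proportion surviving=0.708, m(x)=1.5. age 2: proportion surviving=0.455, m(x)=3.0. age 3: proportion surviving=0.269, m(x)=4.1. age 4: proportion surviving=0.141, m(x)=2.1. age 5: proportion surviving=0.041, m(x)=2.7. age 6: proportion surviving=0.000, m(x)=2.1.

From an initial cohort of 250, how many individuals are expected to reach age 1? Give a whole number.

Expected survivors = N0 · l_1 = 250 × 0.708 = 177 → 177

177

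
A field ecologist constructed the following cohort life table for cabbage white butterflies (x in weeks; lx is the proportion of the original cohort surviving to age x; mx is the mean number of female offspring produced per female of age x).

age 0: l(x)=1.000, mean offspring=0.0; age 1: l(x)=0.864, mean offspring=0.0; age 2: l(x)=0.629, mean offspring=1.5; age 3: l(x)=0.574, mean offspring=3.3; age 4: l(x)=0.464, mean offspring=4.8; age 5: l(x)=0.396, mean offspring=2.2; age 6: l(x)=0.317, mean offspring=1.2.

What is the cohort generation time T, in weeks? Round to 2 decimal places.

lx·mx: 0, 0, 0.9435, 1.8942, 2.2272, 0.8712, 0.3804 → R0 = 6.3165
x·lx·mx: 0, 0, 1.887, 5.6826, 8.9088, 4.356, 2.2824 → Σ = 23.1168
T = 23.1168 / 6.3165 = 3.659748… → 3.66

3.66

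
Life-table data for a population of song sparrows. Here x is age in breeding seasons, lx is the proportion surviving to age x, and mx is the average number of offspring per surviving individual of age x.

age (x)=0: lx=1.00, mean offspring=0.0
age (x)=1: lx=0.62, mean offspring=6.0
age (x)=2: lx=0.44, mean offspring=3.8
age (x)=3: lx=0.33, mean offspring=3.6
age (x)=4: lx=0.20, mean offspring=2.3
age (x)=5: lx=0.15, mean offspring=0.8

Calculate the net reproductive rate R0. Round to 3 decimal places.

lx·mx by age: 0, 3.72, 1.672, 1.188, 0.46, 0.12
R0 = Σ lx·mx = 7.16 → 7.160

7.160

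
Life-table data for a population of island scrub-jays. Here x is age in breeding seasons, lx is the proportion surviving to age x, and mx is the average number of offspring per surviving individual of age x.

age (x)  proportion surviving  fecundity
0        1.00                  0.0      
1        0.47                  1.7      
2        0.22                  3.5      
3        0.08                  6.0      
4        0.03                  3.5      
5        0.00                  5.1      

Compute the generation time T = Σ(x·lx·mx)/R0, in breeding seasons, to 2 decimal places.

lx·mx: 0, 0.799, 0.77, 0.48, 0.105, 0 → R0 = 2.154
x·lx·mx: 0, 0.799, 1.54, 1.44, 0.42, 0 → Σ = 4.199
T = 4.199 / 2.154 = 1.949396… → 1.95

1.95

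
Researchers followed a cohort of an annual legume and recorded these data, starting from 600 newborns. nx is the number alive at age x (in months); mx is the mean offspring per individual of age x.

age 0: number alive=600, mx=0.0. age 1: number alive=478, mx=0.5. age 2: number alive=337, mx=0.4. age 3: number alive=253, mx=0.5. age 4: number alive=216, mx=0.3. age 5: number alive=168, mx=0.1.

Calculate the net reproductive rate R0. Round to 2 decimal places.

0.97

lx = nx/n0 = nx/600: 1, 0.79667…, 0.56167…, 0.42167…, 0.36, 0.28
lx·mx by age: 0, 0.398333…, 0.224667…, 0.210833…, 0.108, 0.028
R0 = Σ lx·mx = 0.969833… → 0.97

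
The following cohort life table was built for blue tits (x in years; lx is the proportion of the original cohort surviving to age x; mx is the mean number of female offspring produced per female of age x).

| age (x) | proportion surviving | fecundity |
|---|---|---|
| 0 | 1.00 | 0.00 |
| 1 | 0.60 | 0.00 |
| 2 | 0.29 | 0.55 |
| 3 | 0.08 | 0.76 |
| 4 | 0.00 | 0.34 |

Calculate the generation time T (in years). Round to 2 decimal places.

lx·mx: 0, 0, 0.1595, 0.0608, 0 → R0 = 0.2203
x·lx·mx: 0, 0, 0.319, 0.1824, 0 → Σ = 0.5014
T = 0.5014 / 0.2203 = 2.275987… → 2.28

2.28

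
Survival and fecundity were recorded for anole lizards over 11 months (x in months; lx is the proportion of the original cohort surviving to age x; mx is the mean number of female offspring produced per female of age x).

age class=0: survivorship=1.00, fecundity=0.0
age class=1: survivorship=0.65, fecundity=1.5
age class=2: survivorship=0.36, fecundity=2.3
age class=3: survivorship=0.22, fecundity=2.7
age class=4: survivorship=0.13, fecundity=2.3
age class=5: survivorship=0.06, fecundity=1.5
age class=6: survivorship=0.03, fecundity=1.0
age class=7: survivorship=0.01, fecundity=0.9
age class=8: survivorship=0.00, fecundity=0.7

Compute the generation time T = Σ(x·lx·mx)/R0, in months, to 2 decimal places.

lx·mx: 0, 0.975, 0.828, 0.594, 0.299, 0.09, 0.03, 0.009, 0 → R0 = 2.825
x·lx·mx: 0, 0.975, 1.656, 1.782, 1.196, 0.45, 0.18, 0.063, 0 → Σ = 6.302
T = 6.302 / 2.825 = 2.230796… → 2.23

2.23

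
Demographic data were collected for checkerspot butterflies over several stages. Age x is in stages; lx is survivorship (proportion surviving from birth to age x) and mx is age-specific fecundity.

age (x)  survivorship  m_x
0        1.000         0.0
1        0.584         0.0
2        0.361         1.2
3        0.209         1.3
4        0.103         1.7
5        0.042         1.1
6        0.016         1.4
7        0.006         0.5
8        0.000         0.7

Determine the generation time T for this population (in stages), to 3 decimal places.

lx·mx: 0, 0, 0.4332, 0.2717, 0.1751, 0.0462, 0.0224, 0.003, 0 → R0 = 0.9516
x·lx·mx: 0, 0, 0.8664, 0.8151, 0.7004, 0.231, 0.1344, 0.021, 0 → Σ = 2.7683
T = 2.7683 / 0.9516 = 2.9091… → 2.909

2.909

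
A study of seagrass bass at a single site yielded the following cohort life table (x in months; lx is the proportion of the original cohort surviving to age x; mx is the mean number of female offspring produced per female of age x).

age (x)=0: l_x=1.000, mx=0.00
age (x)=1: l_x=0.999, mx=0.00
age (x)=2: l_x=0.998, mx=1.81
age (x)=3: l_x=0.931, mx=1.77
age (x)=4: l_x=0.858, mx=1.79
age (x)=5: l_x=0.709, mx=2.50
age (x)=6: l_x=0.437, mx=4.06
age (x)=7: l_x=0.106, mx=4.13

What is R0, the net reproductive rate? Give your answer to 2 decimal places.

8.97

lx·mx by age: 0, 0, 1.80638, 1.64787, 1.53582, 1.7725, 1.77422, 0.43778
R0 = Σ lx·mx = 8.97457 → 8.97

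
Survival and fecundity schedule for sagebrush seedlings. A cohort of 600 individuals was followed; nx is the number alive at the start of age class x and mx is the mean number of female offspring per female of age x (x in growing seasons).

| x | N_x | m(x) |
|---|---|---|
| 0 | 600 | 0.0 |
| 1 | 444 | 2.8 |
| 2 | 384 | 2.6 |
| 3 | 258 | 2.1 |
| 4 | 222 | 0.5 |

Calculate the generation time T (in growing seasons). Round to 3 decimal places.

1.834

lx = nx/n0 = nx/600: 1, 0.74, 0.64, 0.43, 0.37
lx·mx: 0, 2.072, 1.664, 0.903, 0.185 → R0 = 4.824
x·lx·mx: 0, 2.072, 3.328, 2.709, 0.74 → Σ = 8.849
T = 8.849 / 4.824 = 1.83437… → 1.834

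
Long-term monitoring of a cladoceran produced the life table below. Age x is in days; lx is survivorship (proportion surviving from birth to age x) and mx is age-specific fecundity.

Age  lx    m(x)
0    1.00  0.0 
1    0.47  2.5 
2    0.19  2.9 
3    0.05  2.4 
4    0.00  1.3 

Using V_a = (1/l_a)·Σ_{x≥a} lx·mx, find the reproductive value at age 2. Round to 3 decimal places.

lx·mx for x ≥ 2: 0.551, 0.12, 0 → sum = 0.671
V_2 = 0.671 / l_2 = 0.671 / 0.19 = 3.531579… → 3.532

3.532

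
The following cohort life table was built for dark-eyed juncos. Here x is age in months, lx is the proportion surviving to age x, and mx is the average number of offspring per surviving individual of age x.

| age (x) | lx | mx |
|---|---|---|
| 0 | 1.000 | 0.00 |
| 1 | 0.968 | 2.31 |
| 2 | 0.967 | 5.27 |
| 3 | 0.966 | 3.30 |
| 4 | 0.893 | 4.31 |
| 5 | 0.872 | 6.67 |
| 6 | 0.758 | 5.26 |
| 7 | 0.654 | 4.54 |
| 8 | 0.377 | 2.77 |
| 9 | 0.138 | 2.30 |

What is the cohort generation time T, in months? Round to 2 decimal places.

4.29

lx·mx: 0, 2.23608, 5.09609, 3.1878, 3.84883, 5.81624, 3.98708, 2.96916, 1.04429, 0.3174 → R0 = 28.50297
x·lx·mx: 0, 2.23608, 10.19218, 9.5634, 15.39532, 29.0812, 23.92248, 20.78412, 8.35432, 2.8566 → Σ = 122.3857
T = 122.3857 / 28.50297 = 4.293788… → 4.29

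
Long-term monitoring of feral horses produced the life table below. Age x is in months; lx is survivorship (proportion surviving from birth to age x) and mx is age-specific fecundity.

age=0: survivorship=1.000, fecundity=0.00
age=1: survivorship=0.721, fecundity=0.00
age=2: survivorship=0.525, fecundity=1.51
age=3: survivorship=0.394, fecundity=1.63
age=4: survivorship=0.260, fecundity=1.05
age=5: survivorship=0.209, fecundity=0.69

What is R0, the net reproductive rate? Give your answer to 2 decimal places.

lx·mx by age: 0, 0, 0.79275, 0.64222, 0.273, 0.14421
R0 = Σ lx·mx = 1.85218 → 1.85

1.85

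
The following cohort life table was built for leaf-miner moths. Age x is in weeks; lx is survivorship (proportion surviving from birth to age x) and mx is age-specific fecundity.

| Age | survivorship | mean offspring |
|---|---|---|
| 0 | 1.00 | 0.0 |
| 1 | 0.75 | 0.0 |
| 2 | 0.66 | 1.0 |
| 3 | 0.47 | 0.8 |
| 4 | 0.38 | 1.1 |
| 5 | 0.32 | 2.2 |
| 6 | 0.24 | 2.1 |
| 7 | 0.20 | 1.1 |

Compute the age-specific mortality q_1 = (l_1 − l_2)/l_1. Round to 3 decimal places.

q_1 = (l_1 − l_2) / l_1 = (0.75 − 0.66) / 0.75
     = 0.09 / 0.75 = 0.12 → 0.120

0.120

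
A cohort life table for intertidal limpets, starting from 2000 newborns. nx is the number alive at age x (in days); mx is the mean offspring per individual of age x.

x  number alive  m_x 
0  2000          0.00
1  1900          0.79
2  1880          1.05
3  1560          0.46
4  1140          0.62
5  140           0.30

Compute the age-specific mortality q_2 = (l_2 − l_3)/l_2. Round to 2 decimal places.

0.17

lx = nx/n0 = nx/2000: 1, 0.95, 0.94, 0.78, 0.57, 0.07
q_2 = (l_2 − l_3) / l_2 = (0.94 − 0.78) / 0.94
     = 0.16 / 0.94 = 0.170213… → 0.17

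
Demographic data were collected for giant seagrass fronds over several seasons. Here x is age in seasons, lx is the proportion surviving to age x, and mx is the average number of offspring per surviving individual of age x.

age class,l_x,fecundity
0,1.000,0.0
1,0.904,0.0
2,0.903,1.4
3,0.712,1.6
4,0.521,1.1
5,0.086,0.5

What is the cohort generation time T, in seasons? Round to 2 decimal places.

lx·mx: 0, 0, 1.2642, 1.1392, 0.5731, 0.043 → R0 = 3.0195
x·lx·mx: 0, 0, 2.5284, 3.4176, 2.2924, 0.215 → Σ = 8.4534
T = 8.4534 / 3.0195 = 2.799603… → 2.80

2.80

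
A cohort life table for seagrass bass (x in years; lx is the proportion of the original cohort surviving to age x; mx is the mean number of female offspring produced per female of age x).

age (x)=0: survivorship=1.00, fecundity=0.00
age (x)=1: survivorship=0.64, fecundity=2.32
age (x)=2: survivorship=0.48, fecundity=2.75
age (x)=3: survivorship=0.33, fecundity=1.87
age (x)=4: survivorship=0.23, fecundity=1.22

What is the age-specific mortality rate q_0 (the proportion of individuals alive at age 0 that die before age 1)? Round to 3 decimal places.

q_0 = (l_0 − l_1) / l_0 = (1 − 0.64) / 1
     = 0.36 / 1 = 0.36 → 0.360

0.360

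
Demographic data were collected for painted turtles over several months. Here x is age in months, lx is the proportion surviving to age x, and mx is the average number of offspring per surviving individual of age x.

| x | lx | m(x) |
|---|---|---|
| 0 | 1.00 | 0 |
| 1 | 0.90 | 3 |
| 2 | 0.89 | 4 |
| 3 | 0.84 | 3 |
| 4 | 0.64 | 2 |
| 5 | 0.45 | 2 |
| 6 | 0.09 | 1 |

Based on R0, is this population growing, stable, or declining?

growing

R0 = Σ lx·mx = 0 + 2.7 + 3.56 + 2.52 + 1.28 + 0.9 + 0.09 = 11.05
R0 > 1, so the population is growing.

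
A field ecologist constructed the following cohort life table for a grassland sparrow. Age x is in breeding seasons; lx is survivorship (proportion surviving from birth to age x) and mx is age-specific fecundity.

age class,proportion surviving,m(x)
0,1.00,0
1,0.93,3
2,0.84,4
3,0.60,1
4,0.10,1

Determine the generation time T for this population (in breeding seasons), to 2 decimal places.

lx·mx: 0, 2.79, 3.36, 0.6, 0.1 → R0 = 6.85
x·lx·mx: 0, 2.79, 6.72, 1.8, 0.4 → Σ = 11.71
T = 11.71 / 6.85 = 1.709489… → 1.71

1.71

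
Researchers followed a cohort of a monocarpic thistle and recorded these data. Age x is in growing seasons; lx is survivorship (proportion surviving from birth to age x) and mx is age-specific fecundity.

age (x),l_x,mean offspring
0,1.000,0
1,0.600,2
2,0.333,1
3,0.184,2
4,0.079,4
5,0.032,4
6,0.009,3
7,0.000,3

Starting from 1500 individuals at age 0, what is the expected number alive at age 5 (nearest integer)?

48

Expected survivors = N0 · l_5 = 1500 × 0.032 = 48 → 48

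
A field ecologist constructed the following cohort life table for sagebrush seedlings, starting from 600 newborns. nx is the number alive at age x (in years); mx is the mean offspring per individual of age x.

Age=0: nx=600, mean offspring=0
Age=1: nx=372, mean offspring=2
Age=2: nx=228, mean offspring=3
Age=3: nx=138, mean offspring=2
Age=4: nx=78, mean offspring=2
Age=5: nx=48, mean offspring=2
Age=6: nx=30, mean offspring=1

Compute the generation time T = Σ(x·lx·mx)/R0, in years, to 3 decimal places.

2.127

lx = nx/n0 = nx/600: 1, 0.62, 0.38, 0.23, 0.13, 0.08, 0.05
lx·mx: 0, 1.24, 1.14, 0.46, 0.26, 0.16, 0.05 → R0 = 3.31
x·lx·mx: 0, 1.24, 2.28, 1.38, 1.04, 0.8, 0.3 → Σ = 7.04
T = 7.04 / 3.31 = 2.126888… → 2.127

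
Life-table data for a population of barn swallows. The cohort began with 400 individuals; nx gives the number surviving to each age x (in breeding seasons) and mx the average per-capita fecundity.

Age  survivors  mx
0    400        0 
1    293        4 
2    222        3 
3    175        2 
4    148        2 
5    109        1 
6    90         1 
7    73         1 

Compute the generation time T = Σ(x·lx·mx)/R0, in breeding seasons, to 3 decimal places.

2.298

lx = nx/n0 = nx/400: 1, 0.7325, 0.555, 0.4375, 0.37, 0.2725, 0.225, 0.1825
lx·mx: 0, 2.93, 1.665, 0.875, 0.74, 0.2725, 0.225, 0.1825 → R0 = 6.89
x·lx·mx: 0, 2.93, 3.33, 2.625, 2.96, 1.3625, 1.35, 1.2775 → Σ = 15.835
T = 15.835 / 6.89 = 2.298258… → 2.298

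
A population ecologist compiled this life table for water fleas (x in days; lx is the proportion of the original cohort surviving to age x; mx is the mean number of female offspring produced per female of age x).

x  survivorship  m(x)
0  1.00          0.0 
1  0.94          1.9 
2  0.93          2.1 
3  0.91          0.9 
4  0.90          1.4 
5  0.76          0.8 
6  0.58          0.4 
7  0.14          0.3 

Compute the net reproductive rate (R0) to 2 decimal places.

lx·mx by age: 0, 1.786, 1.953, 0.819, 1.26, 0.608, 0.232, 0.042
R0 = Σ lx·mx = 6.7 → 6.70

6.70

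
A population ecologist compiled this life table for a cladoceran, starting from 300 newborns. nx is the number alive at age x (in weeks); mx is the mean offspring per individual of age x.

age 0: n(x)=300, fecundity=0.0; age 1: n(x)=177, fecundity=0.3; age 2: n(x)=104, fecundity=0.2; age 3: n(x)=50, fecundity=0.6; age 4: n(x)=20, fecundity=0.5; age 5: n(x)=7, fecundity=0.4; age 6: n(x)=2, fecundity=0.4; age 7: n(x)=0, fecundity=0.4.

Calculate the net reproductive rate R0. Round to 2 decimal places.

0.39

lx = nx/n0 = nx/300: 1, 0.59, 0.34667…, 0.16667…, 0.06667…, 0.02333…, 0.00667…, 0
lx·mx by age: 0, 0.177, 0.069333…, 0.1…, 0.033333…, 0.009333…, 0.002667…, 0
R0 = Σ lx·mx = 0.391667… → 0.39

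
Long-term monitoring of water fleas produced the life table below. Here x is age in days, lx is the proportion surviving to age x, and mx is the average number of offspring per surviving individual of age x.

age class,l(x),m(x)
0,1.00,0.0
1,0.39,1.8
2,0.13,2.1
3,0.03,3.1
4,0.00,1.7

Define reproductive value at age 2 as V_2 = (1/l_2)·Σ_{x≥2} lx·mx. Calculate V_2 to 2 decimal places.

2.82

lx·mx for x ≥ 2: 0.273, 0.093, 0 → sum = 0.366
V_2 = 0.366 / l_2 = 0.366 / 0.13 = 2.815385… → 2.82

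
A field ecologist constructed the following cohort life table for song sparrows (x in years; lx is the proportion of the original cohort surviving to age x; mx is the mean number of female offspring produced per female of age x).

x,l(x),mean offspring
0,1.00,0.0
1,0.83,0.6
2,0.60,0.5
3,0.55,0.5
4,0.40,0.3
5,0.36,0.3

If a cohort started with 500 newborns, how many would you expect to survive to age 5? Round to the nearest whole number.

Expected survivors = N0 · l_5 = 500 × 0.36 = 180 → 180

180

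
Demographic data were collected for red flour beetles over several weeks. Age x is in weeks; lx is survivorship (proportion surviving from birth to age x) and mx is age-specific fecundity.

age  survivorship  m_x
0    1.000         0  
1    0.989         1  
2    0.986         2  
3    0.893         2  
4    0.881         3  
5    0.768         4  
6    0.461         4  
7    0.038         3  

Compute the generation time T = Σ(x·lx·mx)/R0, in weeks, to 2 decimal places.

3.87

lx·mx: 0, 0.989, 1.972, 1.786, 2.643, 3.072, 1.844, 0.114 → R0 = 12.42
x·lx·mx: 0, 0.989, 3.944, 5.358, 10.572, 15.36, 11.064, 0.798 → Σ = 48.085
T = 48.085 / 12.42 = 3.871578… → 3.87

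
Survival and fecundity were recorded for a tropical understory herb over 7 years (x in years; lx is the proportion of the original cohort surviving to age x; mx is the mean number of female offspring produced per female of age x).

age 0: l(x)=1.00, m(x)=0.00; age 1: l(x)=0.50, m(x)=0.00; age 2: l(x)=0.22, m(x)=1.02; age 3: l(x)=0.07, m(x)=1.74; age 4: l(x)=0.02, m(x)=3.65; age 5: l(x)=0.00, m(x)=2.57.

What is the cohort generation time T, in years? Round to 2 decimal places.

lx·mx: 0, 0, 0.2244, 0.1218, 0.073, 0 → R0 = 0.4192
x·lx·mx: 0, 0, 0.4488, 0.3654, 0.292, 0 → Σ = 1.1062
T = 1.1062 / 0.4192 = 2.638836… → 2.64

2.64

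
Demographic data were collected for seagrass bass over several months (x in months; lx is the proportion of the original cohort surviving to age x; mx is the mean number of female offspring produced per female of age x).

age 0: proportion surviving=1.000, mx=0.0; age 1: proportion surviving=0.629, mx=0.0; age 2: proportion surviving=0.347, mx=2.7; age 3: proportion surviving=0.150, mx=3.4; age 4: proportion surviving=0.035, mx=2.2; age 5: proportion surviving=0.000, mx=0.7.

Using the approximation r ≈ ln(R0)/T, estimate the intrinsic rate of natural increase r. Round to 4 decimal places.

0.1730

R0 = Σ lx·mx = 0 + 0 + 0.9369 + 0.51 + 0.077 + 0 = 1.5239
Σ x·lx·mx = 3.7118; T = 3.7118/1.5239 = 2.43572…
r ≈ ln(R0)/T = ln(1.5239)/2.43572… = 0.172956… → 0.1730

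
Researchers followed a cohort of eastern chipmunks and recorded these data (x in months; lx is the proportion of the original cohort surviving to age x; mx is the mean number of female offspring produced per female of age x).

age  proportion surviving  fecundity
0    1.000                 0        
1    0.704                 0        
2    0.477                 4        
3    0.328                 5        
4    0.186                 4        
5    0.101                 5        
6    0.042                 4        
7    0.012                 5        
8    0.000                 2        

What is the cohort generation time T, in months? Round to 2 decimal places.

3.12

lx·mx: 0, 0, 1.908, 1.64, 0.744, 0.505, 0.168, 0.06, 0 → R0 = 5.025
x·lx·mx: 0, 0, 3.816, 4.92, 2.976, 2.525, 1.008, 0.42, 0 → Σ = 15.665
T = 15.665 / 5.025 = 3.117413… → 3.12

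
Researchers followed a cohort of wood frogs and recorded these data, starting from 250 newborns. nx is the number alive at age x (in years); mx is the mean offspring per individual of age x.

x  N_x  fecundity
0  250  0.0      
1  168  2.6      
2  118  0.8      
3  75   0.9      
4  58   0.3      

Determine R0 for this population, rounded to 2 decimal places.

lx = nx/n0 = nx/250: 1, 0.672, 0.472, 0.3, 0.232
lx·mx by age: 0, 1.7472, 0.3776, 0.27, 0.0696
R0 = Σ lx·mx = 2.4644 → 2.46

2.46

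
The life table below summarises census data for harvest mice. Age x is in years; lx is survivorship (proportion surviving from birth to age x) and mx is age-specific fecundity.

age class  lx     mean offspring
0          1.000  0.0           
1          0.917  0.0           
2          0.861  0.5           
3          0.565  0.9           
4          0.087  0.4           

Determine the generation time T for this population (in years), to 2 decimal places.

2.59

lx·mx: 0, 0, 0.4305, 0.5085, 0.0348 → R0 = 0.9738
x·lx·mx: 0, 0, 0.861, 1.5255, 0.1392 → Σ = 2.5257
T = 2.5257 / 0.9738 = 2.593654… → 2.59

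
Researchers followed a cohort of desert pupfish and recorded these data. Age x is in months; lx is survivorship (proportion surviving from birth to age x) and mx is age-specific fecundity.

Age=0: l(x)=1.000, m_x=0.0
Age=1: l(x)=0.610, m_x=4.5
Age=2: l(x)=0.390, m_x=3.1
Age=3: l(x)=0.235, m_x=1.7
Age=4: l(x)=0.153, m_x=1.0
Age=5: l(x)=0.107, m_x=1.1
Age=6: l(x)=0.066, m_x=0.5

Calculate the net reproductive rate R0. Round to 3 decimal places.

4.657

lx·mx by age: 0, 2.745, 1.209, 0.3995, 0.153, 0.1177, 0.033
R0 = Σ lx·mx = 4.6572 → 4.657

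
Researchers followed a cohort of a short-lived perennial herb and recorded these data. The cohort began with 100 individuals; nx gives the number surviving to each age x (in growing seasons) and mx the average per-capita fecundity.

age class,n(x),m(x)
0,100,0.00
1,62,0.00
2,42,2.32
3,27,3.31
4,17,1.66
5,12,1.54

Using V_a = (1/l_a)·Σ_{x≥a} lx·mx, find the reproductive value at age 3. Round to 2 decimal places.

lx = nx/n0 = nx/100: 1, 0.62, 0.42, 0.27, 0.17, 0.12
lx·mx for x ≥ 3: 0.8937, 0.2822, 0.1848 → sum = 1.3607
V_3 = 1.3607 / l_3 = 1.3607 / 0.27 = 5.03963… → 5.04

5.04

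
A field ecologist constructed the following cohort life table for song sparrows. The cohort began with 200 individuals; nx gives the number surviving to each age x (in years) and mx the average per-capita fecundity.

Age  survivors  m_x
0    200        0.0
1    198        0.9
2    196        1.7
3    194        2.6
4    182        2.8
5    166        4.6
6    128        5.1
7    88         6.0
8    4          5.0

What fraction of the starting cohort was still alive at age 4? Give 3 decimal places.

0.910

l_4 = n_4/n_0 = 182/200 = 0.91 → 0.910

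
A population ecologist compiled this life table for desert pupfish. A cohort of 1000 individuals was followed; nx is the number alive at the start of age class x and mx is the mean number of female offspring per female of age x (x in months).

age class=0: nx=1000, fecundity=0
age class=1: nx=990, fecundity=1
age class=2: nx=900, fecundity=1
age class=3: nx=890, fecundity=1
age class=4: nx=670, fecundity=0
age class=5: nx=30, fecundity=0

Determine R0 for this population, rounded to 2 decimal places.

2.78

lx = nx/n0 = nx/1000: 1, 0.99, 0.9, 0.89, 0.67, 0.03
lx·mx by age: 0, 0.99, 0.9, 0.89, 0, 0
R0 = Σ lx·mx = 2.78 → 2.78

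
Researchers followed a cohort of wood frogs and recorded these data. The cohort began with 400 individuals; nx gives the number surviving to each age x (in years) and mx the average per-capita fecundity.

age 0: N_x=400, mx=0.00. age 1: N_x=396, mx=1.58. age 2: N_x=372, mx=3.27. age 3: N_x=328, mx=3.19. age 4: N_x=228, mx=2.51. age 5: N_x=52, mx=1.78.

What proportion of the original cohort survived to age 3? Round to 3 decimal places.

l_3 = n_3/n_0 = 328/400 = 0.82 → 0.820

0.820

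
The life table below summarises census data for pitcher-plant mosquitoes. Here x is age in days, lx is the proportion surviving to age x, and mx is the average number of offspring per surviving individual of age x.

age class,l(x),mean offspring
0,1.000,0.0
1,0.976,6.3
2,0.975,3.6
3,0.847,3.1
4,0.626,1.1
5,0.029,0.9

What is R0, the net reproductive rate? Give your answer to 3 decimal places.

lx·mx by age: 0, 6.1488, 3.51, 2.6257, 0.6886, 0.0261
R0 = Σ lx·mx = 12.9992 → 12.999

12.999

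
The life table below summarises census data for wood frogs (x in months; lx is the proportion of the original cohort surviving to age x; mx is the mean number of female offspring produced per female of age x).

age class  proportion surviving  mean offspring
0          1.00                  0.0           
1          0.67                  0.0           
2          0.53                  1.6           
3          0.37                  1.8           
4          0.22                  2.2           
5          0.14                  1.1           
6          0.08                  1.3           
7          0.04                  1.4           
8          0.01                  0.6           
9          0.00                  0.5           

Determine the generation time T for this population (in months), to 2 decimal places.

lx·mx: 0, 0, 0.848, 0.666, 0.484, 0.154, 0.104, 0.056, 0.006, 0 → R0 = 2.318
x·lx·mx: 0, 0, 1.696, 1.998, 1.936, 0.77, 0.624, 0.392, 0.048, 0 → Σ = 7.464
T = 7.464 / 2.318 = 3.220017… → 3.22

3.22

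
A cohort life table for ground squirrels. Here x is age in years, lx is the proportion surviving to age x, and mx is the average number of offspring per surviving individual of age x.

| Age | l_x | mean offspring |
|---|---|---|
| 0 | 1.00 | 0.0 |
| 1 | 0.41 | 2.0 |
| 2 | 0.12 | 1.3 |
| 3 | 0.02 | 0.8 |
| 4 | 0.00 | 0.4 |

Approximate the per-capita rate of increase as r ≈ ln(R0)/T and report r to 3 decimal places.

R0 = Σ lx·mx = 0 + 0.82 + 0.156 + 0.016 + 0 = 0.992
Σ x·lx·mx = 1.18; T = 1.18/0.992 = 1.18952…
r ≈ ln(R0)/T = ln(0.992)/1.18952… = -0.00675… → -0.007

-0.007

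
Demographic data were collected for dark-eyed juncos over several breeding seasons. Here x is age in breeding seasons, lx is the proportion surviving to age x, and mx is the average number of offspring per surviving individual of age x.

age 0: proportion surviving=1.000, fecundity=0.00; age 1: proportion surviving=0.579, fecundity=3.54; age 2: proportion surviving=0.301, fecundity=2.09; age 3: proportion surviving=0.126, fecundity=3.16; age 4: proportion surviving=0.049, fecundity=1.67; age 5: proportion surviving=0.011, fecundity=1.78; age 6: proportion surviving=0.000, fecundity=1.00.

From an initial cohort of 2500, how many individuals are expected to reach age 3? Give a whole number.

Expected survivors = N0 · l_3 = 2500 × 0.126 = 315 → 315

315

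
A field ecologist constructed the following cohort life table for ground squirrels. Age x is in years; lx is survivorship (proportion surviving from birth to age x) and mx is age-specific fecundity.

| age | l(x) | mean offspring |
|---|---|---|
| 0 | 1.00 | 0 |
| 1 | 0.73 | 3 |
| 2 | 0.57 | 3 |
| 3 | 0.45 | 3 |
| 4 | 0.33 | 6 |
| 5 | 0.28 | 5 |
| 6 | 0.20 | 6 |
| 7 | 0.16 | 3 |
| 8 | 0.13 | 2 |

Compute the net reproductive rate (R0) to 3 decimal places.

10.570

lx·mx by age: 0, 2.19, 1.71, 1.35, 1.98, 1.4, 1.2, 0.48, 0.26
R0 = Σ lx·mx = 10.57 → 10.570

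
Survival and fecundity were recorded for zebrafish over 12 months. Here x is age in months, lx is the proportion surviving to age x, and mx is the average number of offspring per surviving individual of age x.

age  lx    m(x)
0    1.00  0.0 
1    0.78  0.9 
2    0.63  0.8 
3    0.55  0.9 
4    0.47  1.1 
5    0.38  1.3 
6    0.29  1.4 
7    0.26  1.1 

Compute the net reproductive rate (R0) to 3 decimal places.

3.404

lx·mx by age: 0, 0.702, 0.504, 0.495, 0.517, 0.494, 0.406, 0.286
R0 = Σ lx·mx = 3.404 → 3.404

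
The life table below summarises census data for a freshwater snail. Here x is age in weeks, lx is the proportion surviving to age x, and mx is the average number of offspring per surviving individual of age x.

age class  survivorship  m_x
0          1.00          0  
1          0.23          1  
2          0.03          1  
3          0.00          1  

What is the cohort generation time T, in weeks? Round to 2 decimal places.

lx·mx: 0, 0.23, 0.03, 0 → R0 = 0.26
x·lx·mx: 0, 0.23, 0.06, 0 → Σ = 0.29
T = 0.29 / 0.26 = 1.115385… → 1.12

1.12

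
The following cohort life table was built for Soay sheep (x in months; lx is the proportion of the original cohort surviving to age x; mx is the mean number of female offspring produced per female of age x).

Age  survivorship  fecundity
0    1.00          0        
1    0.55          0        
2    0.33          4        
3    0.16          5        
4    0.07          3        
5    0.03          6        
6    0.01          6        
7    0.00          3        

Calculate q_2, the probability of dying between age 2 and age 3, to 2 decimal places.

q_2 = (l_2 − l_3) / l_2 = (0.33 − 0.16) / 0.33
     = 0.17 / 0.33 = 0.515152… → 0.52

0.52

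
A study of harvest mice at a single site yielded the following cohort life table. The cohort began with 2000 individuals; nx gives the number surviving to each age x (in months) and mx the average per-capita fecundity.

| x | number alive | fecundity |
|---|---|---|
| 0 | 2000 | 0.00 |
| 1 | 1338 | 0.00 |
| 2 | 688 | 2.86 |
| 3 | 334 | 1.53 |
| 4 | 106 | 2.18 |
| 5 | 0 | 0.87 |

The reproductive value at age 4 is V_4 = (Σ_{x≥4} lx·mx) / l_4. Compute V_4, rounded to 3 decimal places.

2.180

lx = nx/n0 = nx/2000: 1, 0.669, 0.344, 0.167, 0.053, 0
lx·mx for x ≥ 4: 0.11554, 0 → sum = 0.11554
V_4 = 0.11554 / l_4 = 0.11554 / 0.053 = 2.18 → 2.180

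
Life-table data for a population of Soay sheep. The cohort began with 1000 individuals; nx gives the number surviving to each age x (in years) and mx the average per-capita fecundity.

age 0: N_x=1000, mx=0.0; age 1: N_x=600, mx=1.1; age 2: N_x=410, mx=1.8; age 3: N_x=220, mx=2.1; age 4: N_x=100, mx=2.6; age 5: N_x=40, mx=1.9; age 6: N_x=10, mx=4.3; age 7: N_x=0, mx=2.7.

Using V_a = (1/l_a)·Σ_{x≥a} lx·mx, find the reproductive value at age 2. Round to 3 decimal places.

lx = nx/n0 = nx/1000: 1, 0.6, 0.41, 0.22, 0.1, 0.04, 0.01, 0
lx·mx for x ≥ 2: 0.738, 0.462, 0.26, 0.076, 0.043, 0 → sum = 1.579
V_2 = 1.579 / l_2 = 1.579 / 0.41 = 3.85122… → 3.851

3.851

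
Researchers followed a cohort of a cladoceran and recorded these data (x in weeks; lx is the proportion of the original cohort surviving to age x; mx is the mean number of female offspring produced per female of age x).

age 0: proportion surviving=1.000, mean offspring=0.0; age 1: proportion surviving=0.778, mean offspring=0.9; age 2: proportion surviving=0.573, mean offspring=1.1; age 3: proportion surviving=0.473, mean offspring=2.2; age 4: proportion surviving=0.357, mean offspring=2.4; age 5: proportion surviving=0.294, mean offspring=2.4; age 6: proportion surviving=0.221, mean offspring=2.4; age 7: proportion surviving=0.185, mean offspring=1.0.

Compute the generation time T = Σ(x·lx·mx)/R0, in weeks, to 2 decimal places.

3.55

lx·mx: 0, 0.7002, 0.6303, 1.0406, 0.8568, 0.7056, 0.5304, 0.185 → R0 = 4.6489
x·lx·mx: 0, 0.7002, 1.2606, 3.1218, 3.4272, 3.528, 3.1824, 1.295 → Σ = 16.5152
T = 16.5152 / 4.6489 = 3.552496… → 3.55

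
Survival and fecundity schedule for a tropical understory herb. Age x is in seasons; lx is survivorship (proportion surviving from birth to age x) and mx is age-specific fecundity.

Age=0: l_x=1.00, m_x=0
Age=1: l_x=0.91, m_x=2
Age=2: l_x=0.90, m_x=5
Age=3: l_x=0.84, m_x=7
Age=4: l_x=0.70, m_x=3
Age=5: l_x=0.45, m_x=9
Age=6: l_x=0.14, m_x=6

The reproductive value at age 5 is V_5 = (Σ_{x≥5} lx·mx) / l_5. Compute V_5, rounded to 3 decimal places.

10.867

lx·mx for x ≥ 5: 4.05, 0.84 → sum = 4.89
V_5 = 4.89 / l_5 = 4.89 / 0.45 = 10.866667… → 10.867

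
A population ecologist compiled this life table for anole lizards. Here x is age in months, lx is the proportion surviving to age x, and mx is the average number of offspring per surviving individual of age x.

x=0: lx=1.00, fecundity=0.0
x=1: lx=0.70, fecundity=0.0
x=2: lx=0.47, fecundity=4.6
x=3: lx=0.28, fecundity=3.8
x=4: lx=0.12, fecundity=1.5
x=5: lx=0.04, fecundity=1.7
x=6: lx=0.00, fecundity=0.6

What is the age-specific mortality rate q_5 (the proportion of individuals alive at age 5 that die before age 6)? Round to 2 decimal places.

q_5 = (l_5 − l_6) / l_5 = (0.04 − 0) / 0.04
     = 0.04 / 0.04 = 1 → 1.00

1.00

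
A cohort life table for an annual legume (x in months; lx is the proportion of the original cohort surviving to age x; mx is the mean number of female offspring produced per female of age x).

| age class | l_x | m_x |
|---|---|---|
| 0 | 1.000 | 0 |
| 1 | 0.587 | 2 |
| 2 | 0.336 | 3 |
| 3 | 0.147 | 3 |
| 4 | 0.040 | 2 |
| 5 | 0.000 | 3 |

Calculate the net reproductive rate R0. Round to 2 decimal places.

lx·mx by age: 0, 1.174, 1.008, 0.441, 0.08, 0
R0 = Σ lx·mx = 2.703 → 2.70

2.70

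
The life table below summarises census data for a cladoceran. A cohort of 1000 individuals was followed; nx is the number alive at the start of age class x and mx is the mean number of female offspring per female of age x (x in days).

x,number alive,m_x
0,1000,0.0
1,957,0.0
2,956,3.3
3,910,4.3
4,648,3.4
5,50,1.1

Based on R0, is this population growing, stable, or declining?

growing

lx = nx/n0 = nx/1000: 1, 0.957, 0.956, 0.91, 0.648, 0.05
R0 = Σ lx·mx = 0 + 0 + 3.1548 + 3.913 + 2.2032 + 0.055 = 9.326
R0 > 1, so the population is growing.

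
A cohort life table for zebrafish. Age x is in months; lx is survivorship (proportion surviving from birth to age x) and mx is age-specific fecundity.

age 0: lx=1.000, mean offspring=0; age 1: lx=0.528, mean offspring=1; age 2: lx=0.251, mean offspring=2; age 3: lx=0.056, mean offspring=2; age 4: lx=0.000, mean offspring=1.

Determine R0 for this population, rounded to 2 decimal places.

1.14

lx·mx by age: 0, 0.528, 0.502, 0.112, 0
R0 = Σ lx·mx = 1.142 → 1.14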